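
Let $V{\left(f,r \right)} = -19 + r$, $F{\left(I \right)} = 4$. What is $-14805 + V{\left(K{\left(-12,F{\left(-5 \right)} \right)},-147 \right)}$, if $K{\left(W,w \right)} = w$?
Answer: $-14971$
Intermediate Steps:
$-14805 + V{\left(K{\left(-12,F{\left(-5 \right)} \right)},-147 \right)} = -14805 - 166 = -14971$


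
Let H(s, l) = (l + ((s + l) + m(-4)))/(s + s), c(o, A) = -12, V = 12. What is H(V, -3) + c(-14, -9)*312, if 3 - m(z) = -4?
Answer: -89843/24 ≈ -3743.5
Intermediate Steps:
m(z) = 7 (m(z) = 3 - 1*(-4) = 3 + 4 = 7)
H(s, l) = (7 + s + 2*l)/(2*s) (H(s, l) = (l + ((s + l) + 7))/(s + s) = (l + ((l + s) + 7))/((2*s)) = (l + (7 + l + s))*(1/(2*s)) = (7 + s + 2*l)*(1/(2*s)) = (7 + s + 2*l)/(2*s))
H(V, -3) + c(-14, -9)*312 = (1/2)*(7 + 12 + 2*(-3))/12 - 12*312 = (1/2)*(1/12)*(7 + 12 - 6) - 3744 = (1/2)*(1/12)*13 - 3744 = 13/24 - 3744 = -89843/24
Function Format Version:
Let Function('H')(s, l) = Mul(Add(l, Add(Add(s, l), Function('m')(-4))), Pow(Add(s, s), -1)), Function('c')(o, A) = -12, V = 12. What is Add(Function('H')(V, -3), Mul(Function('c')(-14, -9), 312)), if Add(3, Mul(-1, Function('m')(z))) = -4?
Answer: Rational(-89843, 24) ≈ -3743.5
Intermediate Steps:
Function('m')(z) = 7 (Function('m')(z) = Add(3, Mul(-1, -4)) = Add(3, 4) = 7)
Function('H')(s, l) = Mul(Rational(1, 2), Pow(s, -1), Add(7, s, Mul(2, l))) (Function('H')(s, l) = Mul(Add(l, Add(Add(s, l), 7)), Pow(Add(s, s), -1)) = Mul(Add(l, Add(Add(l, s), 7)), Pow(Mul(2, s), -1)) = Mul(Add(l, Add(7, l, s)), Mul(Rational(1, 2), Pow(s, -1))) = Mul(Add(7, s, Mul(2, l)), Mul(Rational(1, 2), Pow(s, -1))) = Mul(Rational(1, 2), Pow(s, -1), Add(7, s, Mul(2, l))))
Add(Function('H')(V, -3), Mul(Function('c')(-14, -9), 312)) = Add(Mul(Rational(1, 2), Pow(12, -1), Add(7, 12, Mul(2, -3))), Mul(-12, 312)) = Add(Mul(Rational(1, 2), Rational(1, 12), Add(7, 12, -6)), -3744) = Add(Mul(Rational(1, 2), Rational(1, 12), 13), -3744) = Add(Rational(13, 24), -3744) = Rational(-89843, 24)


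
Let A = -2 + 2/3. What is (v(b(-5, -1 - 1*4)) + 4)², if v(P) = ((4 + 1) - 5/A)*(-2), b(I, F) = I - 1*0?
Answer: 729/4 ≈ 182.25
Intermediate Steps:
b(I, F) = I (b(I, F) = I + 0 = I)
A = -4/3 (A = -2 + 2*(⅓) = -2 + ⅔ = -4/3 ≈ -1.3333)
v(P) = -35/2 (v(P) = ((4 + 1) - 5/(-4/3))*(-2) = (5 - 5*(-¾))*(-2) = (5 + 15/4)*(-2) = (35/4)*(-2) = -35/2)
(v(b(-5, -1 - 1*4)) + 4)² = (-35/2 + 4)² = (-27/2)² = 729/4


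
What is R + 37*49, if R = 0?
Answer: 1813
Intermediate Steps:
R + 37*49 = 0 + 37*49 = 0 + 1813 = 1813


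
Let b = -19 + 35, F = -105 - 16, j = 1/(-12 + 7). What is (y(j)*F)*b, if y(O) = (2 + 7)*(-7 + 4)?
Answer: 52272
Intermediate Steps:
j = -⅕ (j = 1/(-5) = -⅕ ≈ -0.20000)
F = -121
y(O) = -27 (y(O) = 9*(-3) = -27)
b = 16
(y(j)*F)*b = -27*(-121)*16 = 3267*16 = 52272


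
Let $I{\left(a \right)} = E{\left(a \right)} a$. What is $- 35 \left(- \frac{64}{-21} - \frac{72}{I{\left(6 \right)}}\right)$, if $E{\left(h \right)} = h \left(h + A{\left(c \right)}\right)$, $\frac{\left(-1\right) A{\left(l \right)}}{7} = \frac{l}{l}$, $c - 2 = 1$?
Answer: $- \frac{530}{3} \approx -176.67$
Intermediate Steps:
$c = 3$ ($c = 2 + 1 = 3$)
$A{\left(l \right)} = -7$ ($A{\left(l \right)} = - 7 \frac{l}{l} = \left(-7\right) 1 = -7$)
$E{\left(h \right)} = h \left(-7 + h\right)$ ($E{\left(h \right)} = h \left(h - 7\right) = h \left(-7 + h\right)$)
$I{\left(a \right)} = a^{2} \left(-7 + a\right)$ ($I{\left(a \right)} = a \left(-7 + a\right) a = a^{2} \left(-7 + a\right)$)
$- 35 \left(- \frac{64}{-21} - \frac{72}{I{\left(6 \right)}}\right) = - 35 \left(- \frac{64}{-21} - \frac{72}{6^{2} \left(-7 + 6\right)}\right) = - 35 \left(\left(-64\right) \left(- \frac{1}{21}\right) - \frac{72}{36 \left(-1\right)}\right) = - 35 \left(\frac{64}{21} - \frac{72}{-36}\right) = - 35 \left(\frac{64}{21} - -2\right) = - 35 \left(\frac{64}{21} + 2\right) = \left(-35\right) \frac{106}{21} = - \frac{530}{3}$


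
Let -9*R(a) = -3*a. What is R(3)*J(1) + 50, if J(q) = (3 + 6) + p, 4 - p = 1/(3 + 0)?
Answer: 188/3 ≈ 62.667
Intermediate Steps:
R(a) = a/3 (R(a) = -(-1)*a/3 = a/3)
p = 11/3 (p = 4 - 1/(3 + 0) = 4 - 1/3 = 11/3 ≈ 3.6667)
J(q) = 38/3 (J(q) = (3 + 6) + 11/3 = 9 + 11/3 = 38/3)
R(3)*J(1) + 50 = ((1/3)*3)*(38/3) + 50 = 1*(38/3) + 50 = 38/3 + 50 = 188/3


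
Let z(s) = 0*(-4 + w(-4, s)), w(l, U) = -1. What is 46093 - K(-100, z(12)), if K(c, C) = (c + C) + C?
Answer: 46193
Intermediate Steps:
z(s) = 0 (z(s) = 0*(-4 - 1) = 0*(-5) = 0)
K(c, C) = c + 2*C (K(c, C) = (C + c) + C = c + 2*C)
46093 - K(-100, z(12)) = 46093 - (-100 + 2*0) = 46093 - (-100 + 0) = 46093 - 1*(-100) = 46093 + 100 = 46193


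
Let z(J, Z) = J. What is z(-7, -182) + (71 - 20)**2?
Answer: 2594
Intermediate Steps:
z(-7, -182) + (71 - 20)**2 = -7 + (71 - 20)**2 = -7 + 51**2 = -7 + 2601 = 2594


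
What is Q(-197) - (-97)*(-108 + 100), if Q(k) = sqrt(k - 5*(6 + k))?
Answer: -776 + sqrt(758) ≈ -748.47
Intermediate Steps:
Q(k) = sqrt(-30 - 4*k) (Q(k) = sqrt(k + (-30 - 5*k)) = sqrt(-30 - 4*k))
Q(-197) - (-97)*(-108 + 100) = sqrt(-30 - 4*(-197)) - (-97)*(-108 + 100) = sqrt(-30 + 788) - (-97)*(-8) = sqrt(758) - 1*776 = sqrt(758) - 776 = -776 + sqrt(758)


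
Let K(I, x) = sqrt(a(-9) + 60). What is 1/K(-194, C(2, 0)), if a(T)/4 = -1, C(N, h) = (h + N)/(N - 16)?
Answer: sqrt(14)/28 ≈ 0.13363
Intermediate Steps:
C(N, h) = (N + h)/(-16 + N)
a(T) = -4 (a(T) = 4*(-1) = -4)
K(I, x) = 2*sqrt(14) (K(I, x) = sqrt(-4 + 60) = sqrt(56) = 2*sqrt(14))
1/K(-194, C(2, 0)) = 1/(2*sqrt(14)) = sqrt(14)/28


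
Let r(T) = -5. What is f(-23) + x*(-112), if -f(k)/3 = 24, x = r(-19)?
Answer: 488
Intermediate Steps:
x = -5
f(k) = -72 (f(k) = -3*24 = -72)
f(-23) + x*(-112) = -72 - 5*(-112) = -72 + 560 = 488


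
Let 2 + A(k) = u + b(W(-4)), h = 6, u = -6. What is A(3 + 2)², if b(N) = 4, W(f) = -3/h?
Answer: 16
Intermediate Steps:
W(f) = -½ (W(f) = -3/6 = -3*⅙ = -½)
A(k) = -4 (A(k) = -2 + (-6 + 4) = -2 - 2 = -4)
A(3 + 2)² = (-4)² = 16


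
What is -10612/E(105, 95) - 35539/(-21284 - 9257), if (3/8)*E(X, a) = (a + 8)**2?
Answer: 72998669/92574134 ≈ 0.78854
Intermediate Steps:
E(X, a) = 8*(8 + a)**2/3 (E(X, a) = 8*(a + 8)**2/3 = 8*(8 + a)**2/3)
-10612/E(105, 95) - 35539/(-21284 - 9257) = -10612*3/(8*(8 + 95)**2) - 35539/(-21284 - 9257) = -10612/((8/3)*103**2) - 35539/(-30541) = -10612/((8/3)*10609) - 35539*(-1/30541) = -10612/84872/3 + 5077/4363 = -10612*3/84872 + 5077/4363 = -7959/21218 + 5077/4363 = 72998669/92574134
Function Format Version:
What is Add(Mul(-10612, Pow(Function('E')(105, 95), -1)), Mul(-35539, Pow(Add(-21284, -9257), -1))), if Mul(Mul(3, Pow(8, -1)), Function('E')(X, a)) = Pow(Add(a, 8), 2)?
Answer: Rational(72998669, 92574134) ≈ 0.78854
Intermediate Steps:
Function('E')(X, a) = Mul(Rational(8, 3), Pow(Add(8, a), 2)) (Function('E')(X, a) = Mul(Rational(8, 3), Pow(Add(a, 8), 2)) = Mul(Rational(8, 3), Pow(Add(8, a), 2)))
Add(Mul(-10612, Pow(Function('E')(105, 95), -1)), Mul(-35539, Pow(Add(-21284, -9257), -1))) = Add(Mul(-10612, Pow(Mul(Rational(8, 3), Pow(Add(8, 95), 2)), -1)), Mul(-35539, Pow(Add(-21284, -9257), -1))) = Add(Mul(-10612, Pow(Mul(Rational(8, 3), Pow(103, 2)), -1)), Mul(-35539, Pow(-30541, -1))) = Add(Mul(-10612, Pow(Mul(Rational(8, 3), 10609), -1)), Mul(-35539, Rational(-1, 30541))) = Add(Mul(-10612, Pow(Rational(84872, 3), -1)), Rational(5077, 4363)) = Add(Mul(-10612, Rational(3, 84872)), Rational(5077, 4363)) = Add(Rational(-7959, 21218), Rational(5077, 4363)) = Rational(72998669, 92574134)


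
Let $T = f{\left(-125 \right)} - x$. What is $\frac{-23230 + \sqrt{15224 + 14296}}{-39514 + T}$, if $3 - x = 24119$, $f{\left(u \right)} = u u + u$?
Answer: $- \frac{11615}{51} + \frac{2 \sqrt{205}}{17} \approx -226.06$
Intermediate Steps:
$f{\left(u \right)} = u + u^{2}$ ($f{\left(u \right)} = u^{2} + u = u + u^{2}$)
$x = -24116$ ($x = 3 - 24119 = -24116$)
$T = 39616$ ($T = - 125 \left(1 - 125\right) - -24116 = \left(-125\right) \left(-124\right) + 24116 = 15500 + 24116 = 39616$)
$\frac{-23230 + \sqrt{15224 + 14296}}{-39514 + T} = \frac{-23230 + \sqrt{15224 + 14296}}{-39514 + 39616} = \frac{-23230 + \sqrt{29520}}{102} = \left(-23230 + 12 \sqrt{205}\right) \frac{1}{102} = - \frac{11615}{51} + \frac{2 \sqrt{205}}{17}$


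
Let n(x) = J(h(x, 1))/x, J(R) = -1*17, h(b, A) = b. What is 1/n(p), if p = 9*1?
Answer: -9/17 ≈ -0.52941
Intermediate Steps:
p = 9
J(R) = -17
n(x) = -17/x
1/n(p) = 1/(-17/9) = -9/17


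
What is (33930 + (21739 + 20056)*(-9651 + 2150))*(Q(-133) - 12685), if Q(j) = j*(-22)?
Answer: 3059157292035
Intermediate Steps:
Q(j) = -22*j
(33930 + (21739 + 20056)*(-9651 + 2150))*(Q(-133) - 12685) = (33930 + (21739 + 20056)*(-9651 + 2150))*(-22*(-133) - 12685) = (33930 + 41795*(-7501))*(2926 - 12685) = (33930 - 313504295)*(-9759) = -313470365*(-9759) = 3059157292035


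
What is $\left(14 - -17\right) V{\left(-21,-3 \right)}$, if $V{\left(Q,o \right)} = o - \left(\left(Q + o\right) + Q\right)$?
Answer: $1302$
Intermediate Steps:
$V{\left(Q,o \right)} = - 2 Q$ ($V{\left(Q,o \right)} = o - \left(o + 2 Q\right) = - 2 Q$)
$\left(14 - -17\right) V{\left(-21,-3 \right)} = \left(14 - -17\right) \left(\left(-2\right) \left(-21\right)\right) = \left(14 + 17\right) 42 = 31 \cdot 42 = 1302$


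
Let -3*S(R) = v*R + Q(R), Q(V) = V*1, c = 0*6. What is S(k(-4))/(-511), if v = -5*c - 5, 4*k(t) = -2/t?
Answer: -1/3066 ≈ -0.00032616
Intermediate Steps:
c = 0
k(t) = -1/(2*t) (k(t) = (-2/t)/4 = -1/(2*t))
Q(V) = V
v = -5 (v = -5*0 - 5 = 0 - 5 = -5)
S(R) = 4*R/3 (S(R) = -(-5*R + R)/3 = -(-4)*R/3 = 4*R/3)
S(k(-4))/(-511) = (4*(-½/(-4))/3)/(-511) = (4*(-½*(-¼))/3)*(-1/511) = ((4/3)*(⅛))*(-1/511) = (⅙)*(-1/511) = -1/3066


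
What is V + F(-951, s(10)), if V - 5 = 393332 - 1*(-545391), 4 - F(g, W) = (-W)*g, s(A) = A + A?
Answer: 919712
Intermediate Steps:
s(A) = 2*A
F(g, W) = 4 + W*g (F(g, W) = 4 - (-W)*g = 4 - (-1)*W*g = 4 + W*g)
V = 938728 (V = 5 + (393332 - 1*(-545391)) = 5 + (393332 + 545391) = 5 + 938723 = 938728)
V + F(-951, s(10)) = 938728 + (4 + (2*10)*(-951)) = 938728 + (4 + 20*(-951)) = 938728 + (4 - 19020) = 938728 - 19016 = 919712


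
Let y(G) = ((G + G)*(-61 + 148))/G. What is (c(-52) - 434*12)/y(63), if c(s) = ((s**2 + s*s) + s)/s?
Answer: -5311/174 ≈ -30.523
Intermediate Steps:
c(s) = (s + 2*s**2)/s (c(s) = ((s**2 + s**2) + s)/s = (2*s**2 + s)/s = (s + 2*s**2)/s)
y(G) = 174 (y(G) = ((2*G)*87)/G = (174*G)/G = 174)
(c(-52) - 434*12)/y(63) = ((1 + 2*(-52)) - 434*12)/174 = ((1 - 104) - 5208)*(1/174) = (-103 - 5208)*(1/174) = -5311*1/174 = -5311/174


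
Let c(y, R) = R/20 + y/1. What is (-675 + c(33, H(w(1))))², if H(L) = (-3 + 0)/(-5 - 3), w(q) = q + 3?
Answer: 10550782089/25600 ≈ 4.1214e+5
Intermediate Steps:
w(q) = 3 + q
H(L) = 3/8 (H(L) = -3/(-8) = -3*(-⅛) = 3/8)
c(y, R) = y + R/20 (c(y, R) = R*(1/20) + y*1 = R/20 + y = y + R/20)
(-675 + c(33, H(w(1))))² = (-675 + (33 + (1/20)*(3/8)))² = (-675 + (33 + 3/160))² = (-675 + 5283/160)² = (-102717/160)² = 10550782089/25600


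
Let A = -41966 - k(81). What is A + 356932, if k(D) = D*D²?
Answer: -216475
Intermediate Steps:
k(D) = D³
A = -573407 (A = -41966 - 1*81³ = -41966 - 1*531441 = -41966 - 531441 = -573407)
A + 356932 = -573407 + 356932 = -216475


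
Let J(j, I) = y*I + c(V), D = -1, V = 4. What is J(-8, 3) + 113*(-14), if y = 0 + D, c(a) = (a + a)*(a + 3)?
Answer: -1529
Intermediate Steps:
c(a) = 2*a*(3 + a) (c(a) = (2*a)*(3 + a) = 2*a*(3 + a))
y = -1 (y = 0 - 1 = -1)
J(j, I) = 56 - I (J(j, I) = -I + 2*4*(3 + 4) = -I + 2*4*7 = -I + 56 = 56 - I)
J(-8, 3) + 113*(-14) = (56 - 1*3) + 113*(-14) = (56 - 3) - 1582 = 53 - 1582 = -1529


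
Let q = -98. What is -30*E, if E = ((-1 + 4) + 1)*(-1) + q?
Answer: 3060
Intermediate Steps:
E = -102 (E = ((-1 + 4) + 1)*(-1) - 98 = (3 + 1)*(-1) - 98 = 4*(-1) - 98 = -4 - 98 = -102)
-30*E = -30*(-102) = 3060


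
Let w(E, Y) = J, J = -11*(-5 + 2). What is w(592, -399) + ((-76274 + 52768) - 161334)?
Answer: -184807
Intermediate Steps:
J = 33 (J = -11*(-3) = 33)
w(E, Y) = 33
w(592, -399) + ((-76274 + 52768) - 161334) = 33 + ((-76274 + 52768) - 161334) = 33 + (-23506 - 161334) = 33 - 184840 = -184807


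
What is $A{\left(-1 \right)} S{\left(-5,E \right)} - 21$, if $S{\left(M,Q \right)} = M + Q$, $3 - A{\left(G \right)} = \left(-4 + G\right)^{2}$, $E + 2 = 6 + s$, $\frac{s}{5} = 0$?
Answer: $1$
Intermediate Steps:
$s = 0$ ($s = 5 \cdot 0 = 0$)
$E = 4$ ($E = -2 + \left(6 + 0\right) = -2 + 6 = 4$)
$A{\left(G \right)} = 3 - \left(-4 + G\right)^{2}$
$A{\left(-1 \right)} S{\left(-5,E \right)} - 21 = \left(3 - \left(-4 - 1\right)^{2}\right) \left(-5 + 4\right) - 21 = \left(3 - \left(-5\right)^{2}\right) \left(-1\right) - 21 = \left(3 - 25\right) \left(-1\right) - 21 = \left(-22\right) \left(-1\right) - 21 = 22 - 21 = 1$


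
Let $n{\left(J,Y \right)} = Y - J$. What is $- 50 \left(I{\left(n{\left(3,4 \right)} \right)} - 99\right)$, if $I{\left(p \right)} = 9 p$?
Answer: $4500$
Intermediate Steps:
$- 50 \left(I{\left(n{\left(3,4 \right)} \right)} - 99\right) = - 50 \left(9 \left(4 - 3\right) - 99\right) = - 50 \left(9 \cdot 1 - 99\right) = - 50 \left(9 - 99\right) = \left(-50\right) \left(-90\right) = 4500$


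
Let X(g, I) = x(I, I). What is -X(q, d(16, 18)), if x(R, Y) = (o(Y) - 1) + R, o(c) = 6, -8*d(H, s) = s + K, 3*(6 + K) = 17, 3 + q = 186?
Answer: -67/24 ≈ -2.7917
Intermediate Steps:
q = 183 (q = -3 + 186 = 183)
K = -1/3 (K = -6 + (1/3)*17 = -6 + 17/3 = -1/3 ≈ -0.33333)
d(H, s) = 1/24 - s/8 (d(H, s) = -(s - 1/3)/8 = -(-1/3 + s)/8 = 1/24 - s/8)
x(R, Y) = 5 + R (x(R, Y) = (6 - 1) + R = 5 + R)
X(g, I) = 5 + I
-X(q, d(16, 18)) = -(5 + (1/24 - 1/8*18)) = -(5 + (1/24 - 9/4)) = -(5 - 53/24) = -1*67/24 = -67/24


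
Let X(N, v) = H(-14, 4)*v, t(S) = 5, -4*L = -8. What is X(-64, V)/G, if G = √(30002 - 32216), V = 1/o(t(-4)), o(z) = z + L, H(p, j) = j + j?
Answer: -4*I*√246/2583 ≈ -0.024289*I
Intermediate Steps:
L = 2 (L = -¼*(-8) = 2)
H(p, j) = 2*j
o(z) = 2 + z (o(z) = z + 2 = 2 + z)
V = ⅐ (V = 1/(2 + 5) = 1/7 = ⅐ ≈ 0.14286)
G = 3*I*√246 (G = √(-2214) = 3*I*√246 ≈ 47.053*I)
X(N, v) = 8*v (X(N, v) = (2*4)*v = 8*v)
X(-64, V)/G = (8*(⅐))/((3*I*√246)) = 8*(-I*√246/738)/7 = -4*I*√246/2583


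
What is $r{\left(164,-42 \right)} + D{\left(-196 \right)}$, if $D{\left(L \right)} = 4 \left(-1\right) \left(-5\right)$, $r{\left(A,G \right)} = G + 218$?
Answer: $196$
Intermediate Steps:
$r{\left(A,G \right)} = 218 + G$
$D{\left(L \right)} = 20$ ($D{\left(L \right)} = \left(-4\right) \left(-5\right) = 20$)
$r{\left(164,-42 \right)} + D{\left(-196 \right)} = \left(218 - 42\right) + 20 = 176 + 20 = 196$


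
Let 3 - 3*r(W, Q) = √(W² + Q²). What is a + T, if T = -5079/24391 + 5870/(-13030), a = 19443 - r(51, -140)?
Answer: 1858358827313/95344419 ≈ 19491.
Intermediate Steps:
r(W, Q) = 1 - √(Q² + W²)/3 (r(W, Q) = 1 - √(W² + Q²)/3 = 1 - √(Q² + W²)/3)
a = 58475/3 (a = 19443 - (1 - √((-140)² + 51²)/3) = 19443 - (1 - √(19600 + 2601)/3) = 19443 - (1 - √22201/3) = 19443 - (1 - ⅓*149) = 19443 - (1 - 149/3) = 19443 - 1*(-146/3) = 19443 + 146/3 = 58475/3 ≈ 19492.)
T = -20935454/31781473 (T = -5079*1/24391 + 5870*(-1/13030) = -5079/24391 - 587/1303 = -20935454/31781473 ≈ -0.65873)
a + T = 58475/3 - 20935454/31781473 = 1858358827313/95344419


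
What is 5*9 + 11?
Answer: 56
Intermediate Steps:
5*9 + 11 = 45 + 11 = 56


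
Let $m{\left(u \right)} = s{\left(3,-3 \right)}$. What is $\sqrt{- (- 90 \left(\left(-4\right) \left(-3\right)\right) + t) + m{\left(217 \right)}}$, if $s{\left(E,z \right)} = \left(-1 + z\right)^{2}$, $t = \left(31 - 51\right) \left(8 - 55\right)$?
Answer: $2 \sqrt{39} \approx 12.49$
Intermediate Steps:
$t = 940$ ($t = \left(-20\right) \left(-47\right) = 940$)
$m{\left(u \right)} = 16$ ($m{\left(u \right)} = \left(-1 - 3\right)^{2} = \left(-4\right)^{2} = 16$)
$\sqrt{- (- 90 \left(\left(-4\right) \left(-3\right)\right) + t) + m{\left(217 \right)}} = \sqrt{- (- 90 \left(\left(-4\right) \left(-3\right)\right) + 940) + 16} = \sqrt{- (\left(-90\right) 12 + 940) + 16} = \sqrt{- (-1080 + 940) + 16} = \sqrt{\left(-1\right) \left(-140\right) + 16} = \sqrt{140 + 16} = \sqrt{156} = 2 \sqrt{39}$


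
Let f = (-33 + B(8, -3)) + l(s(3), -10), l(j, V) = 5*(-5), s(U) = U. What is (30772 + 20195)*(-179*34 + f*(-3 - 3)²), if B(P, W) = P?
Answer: -401925762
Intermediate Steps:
l(j, V) = -25
f = -50 (f = (-33 + 8) - 25 = -25 - 25 = -50)
(30772 + 20195)*(-179*34 + f*(-3 - 3)²) = (30772 + 20195)*(-179*34 - 50*(-3 - 3)²) = 50967*(-6086 - 50*(-6)²) = 50967*(-6086 - 50*36) = 50967*(-6086 - 1800) = 50967*(-7886) = -401925762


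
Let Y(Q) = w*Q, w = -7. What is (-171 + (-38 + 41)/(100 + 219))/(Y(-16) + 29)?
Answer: -18182/14993 ≈ -1.2127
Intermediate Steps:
Y(Q) = -7*Q
(-171 + (-38 + 41)/(100 + 219))/(Y(-16) + 29) = (-171 + (-38 + 41)/(100 + 219))/(-7*(-16) + 29) = (-171 + 3/319)/(112 + 29) = (-171 + 3*(1/319))/141 = (-171 + 3/319)*(1/141) = -54546/319*1/141 = -18182/14993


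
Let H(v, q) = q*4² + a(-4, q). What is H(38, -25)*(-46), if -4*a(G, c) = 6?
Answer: 18469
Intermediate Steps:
a(G, c) = -3/2 (a(G, c) = -¼*6 = -3/2)
H(v, q) = -3/2 + 16*q (H(v, q) = q*4² - 3/2 = q*16 - 3/2 = 16*q - 3/2 = -3/2 + 16*q)
H(38, -25)*(-46) = (-3/2 + 16*(-25))*(-46) = (-3/2 - 400)*(-46) = -803/2*(-46) = 18469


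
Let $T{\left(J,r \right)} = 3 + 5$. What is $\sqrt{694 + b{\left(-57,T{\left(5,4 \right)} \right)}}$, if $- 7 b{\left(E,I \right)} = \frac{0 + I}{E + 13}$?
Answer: $\frac{8 \sqrt{64295}}{77} \approx 26.344$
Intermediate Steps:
$T{\left(J,r \right)} = 8$
$b{\left(E,I \right)} = - \frac{I}{7 \left(13 + E\right)}$ ($b{\left(E,I \right)} = - \frac{\left(0 + I\right) \frac{1}{E + 13}}{7} = - \frac{I \frac{1}{13 + E}}{7} = - \frac{I}{7 \left(13 + E\right)}$)
$\sqrt{694 + b{\left(-57,T{\left(5,4 \right)} \right)}} = \sqrt{694 - \frac{8}{91 + 7 \left(-57\right)}} = \sqrt{694 - \frac{8}{91 - 399}} = \sqrt{694 - \frac{8}{-308}} = \sqrt{694 - 8 \left(- \frac{1}{308}\right)} = \sqrt{694 + \frac{2}{77}} = \sqrt{\frac{53440}{77}} = \frac{8 \sqrt{64295}}{77}$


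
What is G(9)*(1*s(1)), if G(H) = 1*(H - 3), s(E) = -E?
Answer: -6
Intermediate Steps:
G(H) = -3 + H (G(H) = 1*(-3 + H) = -3 + H)
G(9)*(1*s(1)) = (-3 + 9)*(1*(-1*1)) = 6*(1*(-1)) = 6*(-1) = -6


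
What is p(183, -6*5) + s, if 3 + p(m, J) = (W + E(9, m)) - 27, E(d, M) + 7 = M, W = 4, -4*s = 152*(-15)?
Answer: 720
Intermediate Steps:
s = 570 (s = -38*(-15) = -¼*(-2280) = 570)
E(d, M) = -7 + M
p(m, J) = -33 + m (p(m, J) = -3 + ((4 + (-7 + m)) - 27) = -3 + ((-3 + m) - 27) = -3 + (-30 + m) = -33 + m)
p(183, -6*5) + s = (-33 + 183) + 570 = 150 + 570 = 720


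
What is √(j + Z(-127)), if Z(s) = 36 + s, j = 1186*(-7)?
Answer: I*√8393 ≈ 91.613*I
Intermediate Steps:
j = -8302
√(j + Z(-127)) = √(-8302 + (36 - 127)) = √(-8302 - 91) = √(-8393) = I*√8393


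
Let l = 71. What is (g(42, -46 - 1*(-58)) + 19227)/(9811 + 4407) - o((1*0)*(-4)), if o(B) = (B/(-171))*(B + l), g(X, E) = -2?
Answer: 19225/14218 ≈ 1.3522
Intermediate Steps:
o(B) = -B*(71 + B)/171 (o(B) = (B/(-171))*(B + 71) = (B*(-1/171))*(71 + B) = (-B/171)*(71 + B) = -B*(71 + B)/171)
(g(42, -46 - 1*(-58)) + 19227)/(9811 + 4407) - o((1*0)*(-4)) = (-2 + 19227)/(9811 + 4407) - (-1)*(1*0)*(-4)*(71 + (1*0)*(-4))/171 = 19225/14218 - (-1)*0*(-4)*(71 + 0*(-4))/171 = 19225*(1/14218) - (-1)*0*(71 + 0)/171 = 19225/14218 - (-1)*0*71/171 = 19225/14218 - 1*0 = 19225/14218 + 0 = 19225/14218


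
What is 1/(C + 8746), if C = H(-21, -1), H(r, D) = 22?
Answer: 1/8768 ≈ 0.00011405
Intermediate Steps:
C = 22
1/(C + 8746) = 1/(22 + 8746) = 1/8768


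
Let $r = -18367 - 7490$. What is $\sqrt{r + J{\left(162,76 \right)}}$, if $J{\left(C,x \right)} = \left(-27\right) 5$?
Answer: $114 i \sqrt{2} \approx 161.22 i$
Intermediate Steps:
$J{\left(C,x \right)} = -135$
$r = -25857$
$\sqrt{r + J{\left(162,76 \right)}} = \sqrt{-25857 - 135} = \sqrt{-25992} = 114 i \sqrt{2}$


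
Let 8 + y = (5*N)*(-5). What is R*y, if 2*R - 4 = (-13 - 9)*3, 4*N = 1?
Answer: 1767/4 ≈ 441.75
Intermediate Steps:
N = 1/4 (N = (1/4)*1 = 1/4 ≈ 0.25000)
y = -57/4 (y = -8 + (5*(1/4))*(-5) = -8 + (5/4)*(-5) = -8 - 25/4 = -57/4 ≈ -14.250)
R = -31 (R = 2 + ((-13 - 9)*3)/2 = 2 + (-22*3)/2 = 2 + (1/2)*(-66) = 2 - 33 = -31)
R*y = -31*(-57/4) = 1767/4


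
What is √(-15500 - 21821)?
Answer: I*√37321 ≈ 193.19*I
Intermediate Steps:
√(-15500 - 21821) = √(-37321) = I*√37321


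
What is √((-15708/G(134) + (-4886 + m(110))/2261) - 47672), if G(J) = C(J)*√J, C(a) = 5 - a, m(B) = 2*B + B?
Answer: √(-6999572683809972 + 133418539562*√134)/383173 ≈ 218.32*I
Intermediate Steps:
m(B) = 3*B
G(J) = √J*(5 - J) (G(J) = (5 - J)*√J = √J*(5 - J))
√((-15708/G(134) + (-4886 + m(110))/2261) - 47672) = √((-15708*√134/(134*(5 - 1*134)) + (-4886 + 3*110)/2261) - 47672) = √((-15708*√134/(134*(5 - 134)) + (-4886 + 330)*(1/2261)) - 47672) = √((-15708*(-√134/17286) - 4556*1/2261) - 47672) = √((-15708*(-√134/17286) - 268/133) - 47672) = √((-(-2618)*√134/2881 - 268/133) - 47672) = √((2618*√134/2881 - 268/133) - 47672) = √((-268/133 + 2618*√134/2881) - 47672) = √(-6340644/133 + 2618*√134/2881)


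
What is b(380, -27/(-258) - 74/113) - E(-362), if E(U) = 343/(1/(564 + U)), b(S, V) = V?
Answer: -673326695/9718 ≈ -69287.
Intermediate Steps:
E(U) = 193452 + 343*U (E(U) = 343*(564 + U) = 193452 + 343*U)
b(380, -27/(-258) - 74/113) - E(-362) = (-27/(-258) - 74/113) - (193452 + 343*(-362)) = (-27*(-1/258) - 74*1/113) - (193452 - 124166) = (9/86 - 74/113) - 1*69286 = -5347/9718 - 69286 = -673326695/9718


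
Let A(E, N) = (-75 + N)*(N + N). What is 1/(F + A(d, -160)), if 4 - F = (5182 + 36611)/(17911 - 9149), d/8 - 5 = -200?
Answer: 8762/658895655 ≈ 1.3298e-5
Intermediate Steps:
d = -1560 (d = 40 + 8*(-200) = 40 - 1600 = -1560)
A(E, N) = 2*N*(-75 + N) (A(E, N) = (-75 + N)*(2*N) = 2*N*(-75 + N))
F = -6745/8762 (F = 4 - (5182 + 36611)/(17911 - 9149) = 4 - 41793/8762 = -6745/8762 ≈ -0.76980)
1/(F + A(d, -160)) = 1/(-6745/8762 + 2*(-160)*(-75 - 160)) = 1/(-6745/8762 + 2*(-160)*(-235)) = 1/(-6745/8762 + 75200) = 1/(658895655/8762) = 8762/658895655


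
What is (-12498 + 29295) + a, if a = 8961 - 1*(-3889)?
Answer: 29647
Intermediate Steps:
a = 12850 (a = 8961 + 3889 = 12850)
(-12498 + 29295) + a = (-12498 + 29295) + 12850 = 16797 + 12850 = 29647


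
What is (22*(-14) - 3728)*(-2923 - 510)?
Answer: 13855588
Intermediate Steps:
(22*(-14) - 3728)*(-2923 - 510) = (-308 - 3728)*(-3433) = -4036*(-3433) = 13855588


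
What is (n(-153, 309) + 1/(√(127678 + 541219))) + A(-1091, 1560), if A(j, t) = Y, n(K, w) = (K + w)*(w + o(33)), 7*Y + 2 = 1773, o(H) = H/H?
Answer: 48613 + √668897/668897 ≈ 48613.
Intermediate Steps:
o(H) = 1
Y = 253 (Y = -2/7 + (⅐)*1773 = -2/7 + 1773/7 = 253)
n(K, w) = (1 + w)*(K + w) (n(K, w) = (K + w)*(w + 1) = (K + w)*(1 + w) = (1 + w)*(K + w))
A(j, t) = 253
(n(-153, 309) + 1/(√(127678 + 541219))) + A(-1091, 1560) = ((-153 + 309 + 309² - 153*309) + 1/(√(127678 + 541219))) + 253 = ((-153 + 309 + 95481 - 47277) + 1/(√668897)) + 253 = (48360 + √668897/668897) + 253 = 48613 + √668897/668897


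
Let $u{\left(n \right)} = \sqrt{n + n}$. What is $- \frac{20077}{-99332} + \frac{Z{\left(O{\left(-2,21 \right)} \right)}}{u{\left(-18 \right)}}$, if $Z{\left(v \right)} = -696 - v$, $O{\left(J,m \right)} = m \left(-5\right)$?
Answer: $\frac{20077}{99332} + \frac{197 i}{2} \approx 0.20212 + 98.5 i$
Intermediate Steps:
$O{\left(J,m \right)} = - 5 m$
$u{\left(n \right)} = \sqrt{2} \sqrt{n}$ ($u{\left(n \right)} = \sqrt{2 n} = \sqrt{2} \sqrt{n}$)
$- \frac{20077}{-99332} + \frac{Z{\left(O{\left(-2,21 \right)} \right)}}{u{\left(-18 \right)}} = - \frac{20077}{-99332} + \frac{-696 - \left(-5\right) 21}{\sqrt{2} \sqrt{-18}} = \left(-20077\right) \left(- \frac{1}{99332}\right) + \frac{-696 - -105}{\sqrt{2} \cdot 3 i \sqrt{2}} = \frac{20077}{99332} + \frac{-696 + 105}{6 i} = \frac{20077}{99332} - 591 \left(- \frac{i}{6}\right) = \frac{20077}{99332} + \frac{197 i}{2}$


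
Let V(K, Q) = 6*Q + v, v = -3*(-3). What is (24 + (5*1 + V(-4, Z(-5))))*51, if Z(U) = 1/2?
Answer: 2091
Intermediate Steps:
v = 9
Z(U) = ½
V(K, Q) = 9 + 6*Q (V(K, Q) = 6*Q + 9 = 9 + 6*Q)
(24 + (5*1 + V(-4, Z(-5))))*51 = (24 + (5*1 + (9 + 6*(½))))*51 = (24 + (5 + (9 + 3)))*51 = (24 + (5 + 12))*51 = (24 + 17)*51 = 41*51 = 2091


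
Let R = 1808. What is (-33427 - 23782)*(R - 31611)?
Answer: 1704999827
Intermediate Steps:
(-33427 - 23782)*(R - 31611) = (-33427 - 23782)*(1808 - 31611) = -57209*(-29803) = 1704999827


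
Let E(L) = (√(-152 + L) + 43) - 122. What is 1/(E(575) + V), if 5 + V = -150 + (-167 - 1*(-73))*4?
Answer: -610/371677 - 3*√47/371677 ≈ -0.0016965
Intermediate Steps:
E(L) = -79 + √(-152 + L) (E(L) = (43 + √(-152 + L)) - 122 = -79 + √(-152 + L))
V = -531 (V = -5 + (-150 + (-167 - 1*(-73))*4) = -5 + (-150 + (-167 + 73)*4) = -5 + (-150 - 94*4) = -5 + (-150 - 376) = -5 - 526 = -531)
1/(E(575) + V) = 1/((-79 + √(-152 + 575)) - 531) = 1/((-79 + √423) - 531) = 1/((-79 + 3*√47) - 531) = 1/(-610 + 3*√47)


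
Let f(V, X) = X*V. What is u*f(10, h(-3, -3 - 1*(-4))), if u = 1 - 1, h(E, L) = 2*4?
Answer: 0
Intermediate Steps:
h(E, L) = 8
u = 0
f(V, X) = V*X
u*f(10, h(-3, -3 - 1*(-4))) = 0*(10*8) = 0*80 = 0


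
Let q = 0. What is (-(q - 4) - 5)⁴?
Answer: 1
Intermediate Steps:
(-(q - 4) - 5)⁴ = (-(0 - 4) - 5)⁴ = (-1*(-4) - 5)⁴ = (4 - 5)⁴ = (-1)⁴ = 1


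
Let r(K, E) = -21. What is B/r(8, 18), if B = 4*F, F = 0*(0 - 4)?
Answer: 0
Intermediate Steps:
F = 0 (F = 0*(-4) = 0)
B = 0 (B = 4*0 = 0)
B/r(8, 18) = 0/(-21) = 0*(-1/21) = 0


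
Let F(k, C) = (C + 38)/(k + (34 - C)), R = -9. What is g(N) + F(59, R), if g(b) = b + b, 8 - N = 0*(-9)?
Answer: 1661/102 ≈ 16.284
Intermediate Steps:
N = 8 (N = 8 - 0*(-9) = 8 - 1*0 = 8 + 0 = 8)
g(b) = 2*b
F(k, C) = (38 + C)/(34 + k - C)
g(N) + F(59, R) = 2*8 + (38 - 9)/(34 + 59 - 1*(-9)) = 16 + 29/(34 + 59 + 9) = 16 + 29/102 = 1661/102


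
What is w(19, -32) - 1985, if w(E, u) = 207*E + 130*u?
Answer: -2212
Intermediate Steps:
w(E, u) = 130*u + 207*E
w(19, -32) - 1985 = (130*(-32) + 207*19) - 1985 = (-4160 + 3933) - 1985 = -227 - 1985 = -2212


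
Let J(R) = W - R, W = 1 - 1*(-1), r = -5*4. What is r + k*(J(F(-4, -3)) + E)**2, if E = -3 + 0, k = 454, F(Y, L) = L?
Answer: 1796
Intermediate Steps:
r = -20
E = -3
W = 2 (W = 1 + 1 = 2)
J(R) = 2 - R
r + k*(J(F(-4, -3)) + E)**2 = -20 + 454*((2 - 1*(-3)) - 3)**2 = -20 + 454*((2 + 3) - 3)**2 = -20 + 454*(5 - 3)**2 = -20 + 454*2**2 = -20 + 454*4 = -20 + 1816 = 1796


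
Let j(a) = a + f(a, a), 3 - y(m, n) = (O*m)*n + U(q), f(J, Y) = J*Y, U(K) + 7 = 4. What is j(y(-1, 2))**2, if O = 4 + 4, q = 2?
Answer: 256036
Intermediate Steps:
O = 8
U(K) = -3 (U(K) = -7 + 4 = -3)
y(m, n) = 6 - 8*m*n (y(m, n) = 3 - ((8*m)*n - 3) = 3 - (8*m*n - 3) = 3 - (-3 + 8*m*n) = 3 + (3 - 8*m*n) = 6 - 8*m*n)
j(a) = a + a**2 (j(a) = a + a*a = a + a**2)
j(y(-1, 2))**2 = ((6 - 8*(-1)*2)*(1 + (6 - 8*(-1)*2)))**2 = ((6 + 16)*(1 + (6 + 16)))**2 = (22*(1 + 22))**2 = (22*23)**2 = 506**2 = 256036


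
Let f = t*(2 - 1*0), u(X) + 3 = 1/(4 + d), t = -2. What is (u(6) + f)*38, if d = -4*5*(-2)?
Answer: -5833/22 ≈ -265.14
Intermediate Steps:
d = 40 (d = -20*(-2) = 40)
u(X) = -131/44 (u(X) = -3 + 1/(4 + 40) = -3 + 1/44 = -131/44)
f = -4 (f = -2*(2 - 1*0) = -2*(2 + 0) = -2*2 = -4)
(u(6) + f)*38 = (-131/44 - 4)*38 = -307/44*38 = -5833/22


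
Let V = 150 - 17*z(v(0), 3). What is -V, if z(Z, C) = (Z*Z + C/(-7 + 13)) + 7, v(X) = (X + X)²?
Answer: -45/2 ≈ -22.500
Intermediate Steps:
v(X) = 4*X² (v(X) = (2*X)² = 4*X²)
z(Z, C) = 7 + Z² + C/6 (z(Z, C) = (Z² + C/6) + 7 = 7 + Z² + C/6)
V = 45/2 (V = 150 - 17*(7 + (4*0²)² + (⅙)*3) = 150 - 17*(7 + (4*0)² + ½) = 150 - 17*(7 + 0² + ½) = 150 - 17*(7 + 0 + ½) = 150 - 17*15/2 = 150 - 255/2 = 45/2 ≈ 22.500)
-V = -1*45/2 = -45/2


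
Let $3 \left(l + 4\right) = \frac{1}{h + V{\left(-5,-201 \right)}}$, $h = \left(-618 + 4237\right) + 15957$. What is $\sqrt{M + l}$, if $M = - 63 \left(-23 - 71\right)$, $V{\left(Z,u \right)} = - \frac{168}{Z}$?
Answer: $\frac{\sqrt{2000115082353}}{18384} \approx 76.929$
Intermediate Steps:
$h = 19576$ ($h = 3619 + 15957 = 19576$)
$l = - \frac{1176571}{294144}$ ($l = -4 + \frac{1}{3 \left(19576 - \frac{168}{-5}\right)} = -4 + \frac{1}{3 \left(19576 - - \frac{168}{5}\right)} = -4 + \frac{1}{3 \left(19576 + \frac{168}{5}\right)} = -4 + \frac{1}{3 \cdot \frac{98048}{5}} = -4 + \frac{1}{3} \cdot \frac{5}{98048} = -4 + \frac{5}{294144} = - \frac{1176571}{294144} \approx -4.0$)
$M = 5922$ ($M = \left(-63\right) \left(-94\right) = 5922$)
$\sqrt{M + l} = \sqrt{5922 - \frac{1176571}{294144}} = \sqrt{\frac{1740744197}{294144}} = \frac{\sqrt{2000115082353}}{18384}$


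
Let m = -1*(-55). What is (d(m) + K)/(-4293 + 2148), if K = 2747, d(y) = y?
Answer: -934/715 ≈ -1.3063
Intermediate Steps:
m = 55
(d(m) + K)/(-4293 + 2148) = (55 + 2747)/(-4293 + 2148) = 2802/(-2145) = 2802*(-1/2145) = -934/715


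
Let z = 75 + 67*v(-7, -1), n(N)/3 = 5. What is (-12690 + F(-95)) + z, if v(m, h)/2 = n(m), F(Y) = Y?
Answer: -10700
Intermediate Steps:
n(N) = 15 (n(N) = 3*5 = 15)
v(m, h) = 30 (v(m, h) = 2*15 = 30)
z = 2085 (z = 75 + 67*30 = 75 + 2010 = 2085)
(-12690 + F(-95)) + z = (-12690 - 95) + 2085 = -12785 + 2085 = -10700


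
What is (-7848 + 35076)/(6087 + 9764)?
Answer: 27228/15851 ≈ 1.7177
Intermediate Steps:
(-7848 + 35076)/(6087 + 9764) = 27228/15851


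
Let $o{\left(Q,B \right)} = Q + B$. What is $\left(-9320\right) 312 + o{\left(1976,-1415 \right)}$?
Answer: $-2907279$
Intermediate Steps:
$o{\left(Q,B \right)} = B + Q$
$\left(-9320\right) 312 + o{\left(1976,-1415 \right)} = \left(-9320\right) 312 + \left(-1415 + 1976\right) = -2907840 + 561 = -2907279$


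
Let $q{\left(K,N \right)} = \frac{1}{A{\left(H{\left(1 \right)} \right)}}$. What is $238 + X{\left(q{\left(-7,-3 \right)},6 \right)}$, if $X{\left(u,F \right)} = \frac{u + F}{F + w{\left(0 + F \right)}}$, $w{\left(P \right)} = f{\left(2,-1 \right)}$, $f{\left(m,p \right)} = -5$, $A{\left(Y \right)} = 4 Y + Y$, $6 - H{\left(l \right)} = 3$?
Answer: $\frac{3661}{15} \approx 244.07$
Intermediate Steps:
$H{\left(l \right)} = 3$ ($H{\left(l \right)} = 6 - 3 = 3$)
$A{\left(Y \right)} = 5 Y$
$w{\left(P \right)} = -5$
$q{\left(K,N \right)} = \frac{1}{15}$ ($q{\left(K,N \right)} = \frac{1}{5 \cdot 3} = \frac{1}{15}$)
$X{\left(u,F \right)} = \frac{F + u}{-5 + F}$ ($X{\left(u,F \right)} = \frac{u + F}{F - 5} = \frac{F + u}{-5 + F}$)
$238 + X{\left(q{\left(-7,-3 \right)},6 \right)} = 238 + \frac{6 + \frac{1}{15}}{-5 + 6} = 238 + 1^{-1} \cdot \frac{91}{15} = 238 + 1 \cdot \frac{91}{15} = 238 + \frac{91}{15} = \frac{3661}{15}$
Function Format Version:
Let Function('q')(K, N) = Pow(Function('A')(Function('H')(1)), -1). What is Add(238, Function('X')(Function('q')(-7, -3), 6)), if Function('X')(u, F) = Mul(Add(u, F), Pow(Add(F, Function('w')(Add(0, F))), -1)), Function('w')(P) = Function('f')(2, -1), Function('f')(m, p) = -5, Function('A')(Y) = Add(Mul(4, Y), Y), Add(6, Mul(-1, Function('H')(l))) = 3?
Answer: Rational(3661, 15) ≈ 244.07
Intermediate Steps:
Function('H')(l) = 3 (Function('H')(l) = Add(6, Mul(-1, 3)) = Add(6, -3) = 3)
Function('A')(Y) = Mul(5, Y)
Function('w')(P) = -5
Function('q')(K, N) = Rational(1, 15) (Function('q')(K, N) = Pow(Mul(5, 3), -1) = Pow(15, -1) = Rational(1, 15))
Function('X')(u, F) = Mul(Pow(Add(-5, F), -1), Add(F, u)) (Function('X')(u, F) = Mul(Add(u, F), Pow(Add(F, -5), -1)) = Mul(Add(F, u), Pow(Add(-5, F), -1)) = Mul(Pow(Add(-5, F), -1), Add(F, u)))
Add(238, Function('X')(Function('q')(-7, -3), 6)) = Add(238, Mul(Pow(Add(-5, 6), -1), Add(6, Rational(1, 15)))) = Add(238, Mul(Pow(1, -1), Rational(91, 15))) = Add(238, Mul(1, Rational(91, 15))) = Add(238, Rational(91, 15)) = Rational(3661, 15)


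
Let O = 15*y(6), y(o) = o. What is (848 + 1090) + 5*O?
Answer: 2388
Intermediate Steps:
O = 90 (O = 15*6 = 90)
(848 + 1090) + 5*O = (848 + 1090) + 5*90 = 1938 + 450 = 2388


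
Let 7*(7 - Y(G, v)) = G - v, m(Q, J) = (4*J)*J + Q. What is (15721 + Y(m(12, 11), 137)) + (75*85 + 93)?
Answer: 155013/7 ≈ 22145.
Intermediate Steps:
m(Q, J) = Q + 4*J² (m(Q, J) = 4*J² + Q = Q + 4*J²)
Y(G, v) = 7 - G/7 + v/7 (Y(G, v) = 7 - (G - v)/7 = 7 + (-G/7 + v/7) = 7 - G/7 + v/7)
(15721 + Y(m(12, 11), 137)) + (75*85 + 93) = (15721 + (7 - (12 + 4*11²)/7 + (⅐)*137)) + (75*85 + 93) = (15721 + (7 - (12 + 4*121)/7 + 137/7)) + (6375 + 93) = (15721 + (7 - (12 + 484)/7 + 137/7)) + 6468 = (15721 + (7 - ⅐*496 + 137/7)) + 6468 = (15721 + (7 - 496/7 + 137/7)) + 6468 = (15721 - 310/7) + 6468 = 109737/7 + 6468 = 155013/7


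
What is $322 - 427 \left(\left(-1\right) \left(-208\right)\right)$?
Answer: $-88494$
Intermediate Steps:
$322 - 427 \left(\left(-1\right) \left(-208\right)\right) = 322 - 88816 = -88494$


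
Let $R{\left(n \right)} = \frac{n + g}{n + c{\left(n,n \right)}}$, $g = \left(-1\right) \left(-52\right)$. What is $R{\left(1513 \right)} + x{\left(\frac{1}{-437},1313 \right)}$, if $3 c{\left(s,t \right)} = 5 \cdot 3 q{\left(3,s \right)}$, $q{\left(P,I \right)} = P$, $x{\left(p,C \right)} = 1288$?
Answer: $\frac{1969629}{1528} \approx 1289.0$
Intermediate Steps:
$g = 52$
$c{\left(s,t \right)} = 15$ ($c{\left(s,t \right)} = \frac{5 \cdot 3 \cdot 3}{3} = \frac{15 \cdot 3}{3} = \frac{1}{3} \cdot 45 = 15$)
$R{\left(n \right)} = \frac{52 + n}{15 + n}$ ($R{\left(n \right)} = \frac{n + 52}{n + 15} = \frac{52 + n}{15 + n}$)
$R{\left(1513 \right)} + x{\left(\frac{1}{-437},1313 \right)} = \frac{52 + 1513}{15 + 1513} + 1288 = \frac{1}{1528} \cdot 1565 + 1288 = \frac{1565}{1528} + 1288 = \frac{1969629}{1528}$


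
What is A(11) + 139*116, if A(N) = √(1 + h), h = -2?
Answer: 16124 + I ≈ 16124.0 + 1.0*I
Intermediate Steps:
A(N) = I (A(N) = √(1 - 2) = √(-1) = I)
A(11) + 139*116 = I + 139*116 = I + 16124 = 16124 + I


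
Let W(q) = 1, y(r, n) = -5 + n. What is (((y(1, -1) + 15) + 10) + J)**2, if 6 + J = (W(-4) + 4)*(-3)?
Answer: 4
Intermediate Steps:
J = -21 (J = -6 + (1 + 4)*(-3) = -6 + 5*(-3) = -6 - 15 = -21)
(((y(1, -1) + 15) + 10) + J)**2 = ((((-5 - 1) + 15) + 10) - 21)**2 = (((-6 + 15) + 10) - 21)**2 = ((9 + 10) - 21)**2 = (19 - 21)**2 = (-2)**2 = 4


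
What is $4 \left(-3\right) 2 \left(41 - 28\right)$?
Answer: $-312$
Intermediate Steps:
$4 \left(-3\right) 2 \left(41 - 28\right) = \left(-12\right) 2 \cdot 13 = \left(-24\right) 13 = -312$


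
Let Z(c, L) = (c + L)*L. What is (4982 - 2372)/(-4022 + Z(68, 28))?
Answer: -45/23 ≈ -1.9565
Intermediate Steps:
Z(c, L) = L*(L + c) (Z(c, L) = (L + c)*L = L*(L + c))
(4982 - 2372)/(-4022 + Z(68, 28)) = (4982 - 2372)/(-4022 + 28*(28 + 68)) = 2610/(-4022 + 28*96) = 2610/(-4022 + 2688) = 2610/(-1334) = 2610*(-1/1334) = -45/23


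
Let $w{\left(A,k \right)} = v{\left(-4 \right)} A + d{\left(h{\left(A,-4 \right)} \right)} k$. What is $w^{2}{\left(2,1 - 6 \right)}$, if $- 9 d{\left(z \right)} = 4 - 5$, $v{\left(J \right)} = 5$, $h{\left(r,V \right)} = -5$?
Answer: $\frac{7225}{81} \approx 89.198$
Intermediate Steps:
$d{\left(z \right)} = \frac{1}{9}$ ($d{\left(z \right)} = - \frac{4 - 5}{9} = \left(- \frac{1}{9}\right) \left(-1\right) = \frac{1}{9}$)
$w{\left(A,k \right)} = 5 A + \frac{k}{9}$
$w^{2}{\left(2,1 - 6 \right)} = \left(5 \cdot 2 + \frac{1 - 6}{9}\right)^{2} = \left(10 + \frac{1 - 6}{9}\right)^{2} = \left(10 + \frac{1}{9} \left(-5\right)\right)^{2} = \left(10 - \frac{5}{9}\right)^{2} = \left(\frac{85}{9}\right)^{2} = \frac{7225}{81}$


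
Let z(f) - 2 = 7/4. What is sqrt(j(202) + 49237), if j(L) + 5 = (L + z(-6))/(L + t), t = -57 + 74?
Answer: sqrt(9445044045)/438 ≈ 221.89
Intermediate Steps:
t = 17
z(f) = 15/4 (z(f) = 2 + 7/4 = 15/4)
j(L) = -5 + (15/4 + L)/(17 + L) (j(L) = -5 + (L + 15/4)/(L + 17) = -5 + (15/4 + L)/(17 + L))
sqrt(j(202) + 49237) = sqrt((-325 - 16*202)/(4*(17 + 202)) + 49237) = sqrt((1/4)*(-325 - 3232)/219 + 49237) = sqrt((1/4)*(1/219)*(-3557) + 49237) = sqrt(-3557/876 + 49237) = sqrt(43128055/876) = sqrt(9445044045)/438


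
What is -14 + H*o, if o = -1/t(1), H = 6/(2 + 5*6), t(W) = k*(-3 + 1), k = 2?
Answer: -893/64 ≈ -13.953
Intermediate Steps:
t(W) = -4 (t(W) = 2*(-3 + 1) = 2*(-2) = -4)
H = 3/16 (H = 6/(2 + 30) = 6/32 = 6*(1/32) = 3/16 ≈ 0.18750)
o = 1/4 (o = -1/(-4) = -1*(-1/4) = 1/4 ≈ 0.25000)
-14 + H*o = -14 + (3/16)*(1/4) = -14 + 3/64 = -893/64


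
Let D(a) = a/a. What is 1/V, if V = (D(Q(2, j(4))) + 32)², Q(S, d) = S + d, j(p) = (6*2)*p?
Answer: 1/1089 ≈ 0.00091827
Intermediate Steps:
j(p) = 12*p
D(a) = 1
V = 1089 (V = (1 + 32)² = 33² = 1089)
1/V = 1/1089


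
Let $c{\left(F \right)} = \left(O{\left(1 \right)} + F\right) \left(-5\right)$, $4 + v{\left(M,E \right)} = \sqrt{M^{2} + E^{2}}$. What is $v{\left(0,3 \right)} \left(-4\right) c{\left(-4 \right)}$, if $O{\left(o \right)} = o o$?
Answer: $60$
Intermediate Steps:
$O{\left(o \right)} = o^{2}$
$v{\left(M,E \right)} = -4 + \sqrt{E^{2} + M^{2}}$ ($v{\left(M,E \right)} = -4 + \sqrt{M^{2} + E^{2}} = -4 + \sqrt{E^{2} + M^{2}}$)
$c{\left(F \right)} = -5 - 5 F$ ($c{\left(F \right)} = \left(1^{2} + F\right) \left(-5\right) = \left(1 + F\right) \left(-5\right) = -5 - 5 F$)
$v{\left(0,3 \right)} \left(-4\right) c{\left(-4 \right)} = \left(-4 + \sqrt{3^{2} + 0^{2}}\right) \left(-4\right) \left(-5 - -20\right) = \left(-4 + \sqrt{9 + 0}\right) \left(-4\right) \left(-5 + 20\right) = \left(-4 + \sqrt{9}\right) \left(-4\right) 15 = \left(-4 + 3\right) \left(-4\right) 15 = \left(-1\right) \left(-4\right) 15 = 4 \cdot 15 = 60$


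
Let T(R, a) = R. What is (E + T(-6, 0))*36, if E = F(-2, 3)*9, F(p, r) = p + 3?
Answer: 108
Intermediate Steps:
F(p, r) = 3 + p
E = 9 (E = (3 - 2)*9 = 1*9 = 9)
(E + T(-6, 0))*36 = (9 - 6)*36 = 3*36 = 108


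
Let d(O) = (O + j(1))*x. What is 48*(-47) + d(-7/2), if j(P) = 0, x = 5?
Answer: -4547/2 ≈ -2273.5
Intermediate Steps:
d(O) = 5*O (d(O) = (O + 0)*5 = O*5 = 5*O)
48*(-47) + d(-7/2) = 48*(-47) + 5*(-7/2) = -2256 + 5*(-7*½) = -2256 + 5*(-7/2) = -2256 - 35/2 = -4547/2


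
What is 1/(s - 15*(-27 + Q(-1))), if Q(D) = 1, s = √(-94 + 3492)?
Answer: 195/74351 - √3398/148702 ≈ 0.0022307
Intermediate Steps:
s = √3398 ≈ 58.292
1/(s - 15*(-27 + Q(-1))) = 1/(√3398 - 15*(-27 + 1)) = 1/(√3398 - 15*(-26)) = 1/(√3398 + 390) = 1/(390 + √3398)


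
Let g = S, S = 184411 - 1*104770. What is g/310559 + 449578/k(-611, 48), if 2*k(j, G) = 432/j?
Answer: -42654052346933/33540372 ≈ -1.2717e+6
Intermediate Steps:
k(j, G) = 216/j (k(j, G) = (432/j)/2 = 216/j)
S = 79641 (S = 184411 - 104770 = 79641)
g = 79641
g/310559 + 449578/k(-611, 48) = 79641/310559 + 449578/((216/(-611))) = 79641*(1/310559) + 449578/((216*(-1/611))) = 79641/310559 + 449578/(-216/611) = 79641/310559 + 449578*(-611/216) = 79641/310559 - 137346079/108 = -42654052346933/33540372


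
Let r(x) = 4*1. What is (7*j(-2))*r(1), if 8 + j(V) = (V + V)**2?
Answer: 224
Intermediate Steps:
r(x) = 4
j(V) = -8 + 4*V**2 (j(V) = -8 + (V + V)**2 = -8 + (2*V)**2 = -8 + 4*V**2)
(7*j(-2))*r(1) = (7*(-8 + 4*(-2)**2))*4 = (7*(-8 + 4*4))*4 = (7*(-8 + 16))*4 = (7*8)*4 = 56*4 = 224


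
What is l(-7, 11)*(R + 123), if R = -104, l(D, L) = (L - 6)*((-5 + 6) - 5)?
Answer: -380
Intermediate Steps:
l(D, L) = 24 - 4*L (l(D, L) = (-6 + L)*(1 - 5) = (-6 + L)*(-4) = 24 - 4*L)
l(-7, 11)*(R + 123) = (24 - 4*11)*(-104 + 123) = (24 - 44)*19 = -20*19 = -380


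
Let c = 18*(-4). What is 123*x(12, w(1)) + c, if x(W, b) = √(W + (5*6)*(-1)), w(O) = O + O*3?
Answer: -72 + 369*I*√2 ≈ -72.0 + 521.84*I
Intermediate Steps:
w(O) = 4*O (w(O) = O + 3*O = 4*O)
x(W, b) = √(-30 + W) (x(W, b) = √(W + 30*(-1)) = √(W - 30) = √(-30 + W))
c = -72
123*x(12, w(1)) + c = 123*√(-30 + 12) - 72 = 123*√(-18) - 72 = 123*(3*I*√2) - 72 = 369*I*√2 - 72 = -72 + 369*I*√2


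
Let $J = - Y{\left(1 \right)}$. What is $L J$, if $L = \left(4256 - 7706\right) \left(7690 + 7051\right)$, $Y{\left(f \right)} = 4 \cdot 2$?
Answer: $406851600$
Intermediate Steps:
$Y{\left(f \right)} = 8$
$L = -50856450$ ($L = \left(-3450\right) 14741 = -50856450$)
$J = -8$ ($J = \left(-1\right) 8 = -8$)
$L J = \left(-50856450\right) \left(-8\right) = 406851600$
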